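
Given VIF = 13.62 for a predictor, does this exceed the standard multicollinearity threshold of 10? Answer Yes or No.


Compare VIF = 13.62 to the threshold of 10.
13.62 >= 10, so the answer is Yes.

Yes


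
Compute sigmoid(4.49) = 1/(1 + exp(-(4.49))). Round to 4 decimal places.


exp(-4.4900) = 0.0112.
1 + exp(-z) = 1.0112.
sigmoid = 1/1.0112 = 0.9889.

0.9889


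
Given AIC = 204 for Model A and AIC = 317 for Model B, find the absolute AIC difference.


Compute |204 - 317| = 113.
Model A has the smaller AIC.

113


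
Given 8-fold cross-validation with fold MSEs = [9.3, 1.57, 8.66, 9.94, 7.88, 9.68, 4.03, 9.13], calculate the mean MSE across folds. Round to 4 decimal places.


Sum of fold MSEs = 60.1900.
Average = 60.1900 / 8 = 7.5238.

7.5238


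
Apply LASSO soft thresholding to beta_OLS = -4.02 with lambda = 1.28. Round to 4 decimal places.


|beta_OLS| = 4.02.
lambda = 1.28.
Since |beta| > lambda, coefficient = sign(beta)*(|beta| - lambda) = -2.7400.
Result = -2.7400.

-2.7400


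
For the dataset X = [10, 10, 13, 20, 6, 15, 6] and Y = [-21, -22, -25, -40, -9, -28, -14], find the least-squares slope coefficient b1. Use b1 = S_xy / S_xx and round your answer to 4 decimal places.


First compute the means: xbar = 11.4286, ybar = -22.7143.
Then S_xx = sum((xi - xbar)^2) = 151.7143.
S_xy = sum((xi - xbar)(yi - ybar)) = -295.8571.
b1 = S_xy / S_xx = -295.8571 / 151.7143 = -1.9501.

-1.9501


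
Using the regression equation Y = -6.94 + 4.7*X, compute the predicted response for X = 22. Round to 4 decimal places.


Predicted value:
Y = -6.94 + (4.7)(22) = -6.94 + 103.4000 = 96.4600.

96.4600


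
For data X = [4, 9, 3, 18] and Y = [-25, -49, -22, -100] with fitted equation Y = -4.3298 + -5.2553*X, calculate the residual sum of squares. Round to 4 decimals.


Predicted values from Y = -4.3298 + -5.2553*X.
Residuals: [0.3510, 2.6275, -1.9043, -1.0748].
SSres = 11.8085.

11.8085


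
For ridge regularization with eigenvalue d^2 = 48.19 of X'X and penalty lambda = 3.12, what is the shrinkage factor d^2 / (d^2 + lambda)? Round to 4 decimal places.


d^2 + lambda = 48.19 + 3.12 = 51.3100.
Shrinkage factor = 48.19/51.3100 = 0.9392.

0.9392


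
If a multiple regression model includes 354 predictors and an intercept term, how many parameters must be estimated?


Total coefficients = number of predictors + 1 (for the intercept).
= 354 + 1 = 355.

355


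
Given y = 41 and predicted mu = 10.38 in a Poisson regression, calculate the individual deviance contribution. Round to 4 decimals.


First: ln(41/10.38) = 1.373691.
Then: 41 * 1.373691 = 56.321331.
y - mu = 41 - 10.38 = 30.62.
D = 2(56.321331 - 30.62) = 51.402662, which rounds to 51.4027.

51.4027


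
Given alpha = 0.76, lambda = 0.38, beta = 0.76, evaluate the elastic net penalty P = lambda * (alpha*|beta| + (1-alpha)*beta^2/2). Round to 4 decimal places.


L1 component = 0.76 * |0.76| = 0.5776.
L2 component = 0.24 * 0.76^2 / 2 = 0.0693.
Penalty = 0.38 * (0.5776 + 0.0693) = 0.38 * 0.6469 = 0.2458.

0.2458


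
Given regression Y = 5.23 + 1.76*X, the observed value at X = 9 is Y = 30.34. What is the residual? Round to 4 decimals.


Predicted = 5.23 + 1.76 * 9 = 21.0700.
Residual = 30.34 - 21.0700 = 9.2700.

9.2700


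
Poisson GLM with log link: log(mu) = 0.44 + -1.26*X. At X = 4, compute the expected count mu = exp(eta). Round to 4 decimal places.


Linear predictor: eta = 0.44 + (-1.26)(4) = -4.6000.
Expected count: mu = exp(-4.6000) = 0.0101.

0.0101


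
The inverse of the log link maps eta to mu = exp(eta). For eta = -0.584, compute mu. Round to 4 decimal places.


The inverse log link gives:
mu = exp(-0.584) = 0.5577.

0.5577


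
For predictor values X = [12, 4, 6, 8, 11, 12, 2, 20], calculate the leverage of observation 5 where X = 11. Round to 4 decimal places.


n = 8, xbar = 9.3750.
SXX = sum((xi - xbar)^2) = 225.8750.
h = 1/8 + (11 - 9.3750)^2 / 225.8750 = 0.1367.

0.1367


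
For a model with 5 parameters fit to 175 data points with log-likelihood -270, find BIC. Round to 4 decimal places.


k * ln(n) = 5 * ln(175) = 5 * 5.164786 = 25.823930.
-2 * loglik = -2 * (-270) = 540.
BIC = 25.823930 + 540 = 565.823930, which rounds to 565.8239.

565.8239


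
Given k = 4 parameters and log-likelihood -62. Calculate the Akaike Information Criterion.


AIC = 2k - 2*loglik = 2(4) - 2(-62).
= 8 + 124 = 132.

132


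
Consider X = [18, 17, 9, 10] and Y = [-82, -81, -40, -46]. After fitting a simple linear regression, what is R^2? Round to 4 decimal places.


Fit the OLS line: b0 = 2.4462, b1 = -4.7923.
SSres = 7.9462.
SStot = 1500.7500.
R^2 = 1 - 7.9462/1500.7500 = 0.9947.

0.9947


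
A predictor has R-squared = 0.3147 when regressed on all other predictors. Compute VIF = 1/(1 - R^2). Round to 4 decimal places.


VIF = 1 / (1 - 0.3147).
= 1 / 0.6853 = 1.4592.

1.4592


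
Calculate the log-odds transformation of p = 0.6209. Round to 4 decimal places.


The odds are p/(1-p) = 0.6209 / 0.3791 = 1.6378.
logit(p) = ln(1.6378) = 0.4934.

0.4934


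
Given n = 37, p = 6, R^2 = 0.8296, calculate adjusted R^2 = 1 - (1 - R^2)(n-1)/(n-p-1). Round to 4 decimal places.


Adjusted R^2 = 1 - (1 - R^2) * (n-1)/(n-p-1).
(1 - R^2) = 0.1704.
(n-1)/(n-p-1) = 36/30.
(1 - R^2) * (n-1) = 0.1704 * 36 = 6.1344.
Divide by (n-p-1): 6.1344 / 30 = 0.2045.
Adj R^2 = 1 - 0.2045 = 0.7955.

0.7955


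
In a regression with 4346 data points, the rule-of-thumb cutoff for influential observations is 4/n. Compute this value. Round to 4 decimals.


The threshold is 4/n.
4/4346 = 0.0009.

0.0009


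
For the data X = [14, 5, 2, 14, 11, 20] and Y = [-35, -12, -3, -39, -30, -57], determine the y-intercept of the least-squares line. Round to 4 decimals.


The slope is b1 = -2.9444.
Sample means are xbar = 11.0000 and ybar = -29.3333.
Intercept: b0 = -29.3333 - (-2.9444)(11.0000) = 3.0556.

3.0556


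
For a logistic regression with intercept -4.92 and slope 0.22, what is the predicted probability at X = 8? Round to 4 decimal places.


Compute z = -4.92 + (0.22)(8) = -3.1600.
exp(-z) = 23.5706.
P = 1/(1 + 23.5706) = 0.0407.

0.0407


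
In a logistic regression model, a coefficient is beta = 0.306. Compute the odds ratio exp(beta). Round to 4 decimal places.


exp(0.306) = 1.3580.
So the odds ratio is 1.3580.

1.3580


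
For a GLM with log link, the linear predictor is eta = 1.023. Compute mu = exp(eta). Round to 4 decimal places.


mu = exp(eta) = exp(1.023).
= 2.7815.

2.7815


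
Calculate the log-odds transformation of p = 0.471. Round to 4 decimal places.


1 - p = 0.529.
p/(1-p) = 0.8904.
logit = ln(0.8904) = -0.1161.

-0.1161


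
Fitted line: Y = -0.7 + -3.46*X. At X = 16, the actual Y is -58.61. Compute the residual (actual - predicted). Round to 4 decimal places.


Predicted = -0.7 + -3.46 * 16 = -56.0600.
Residual = -58.61 - -56.0600 = -2.5500.

-2.5500


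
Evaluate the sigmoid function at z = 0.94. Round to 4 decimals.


First, exp(-0.9400) = 0.3906.
Then sigma(z) = 1/(1 + 0.3906) = 0.7191.

0.7191


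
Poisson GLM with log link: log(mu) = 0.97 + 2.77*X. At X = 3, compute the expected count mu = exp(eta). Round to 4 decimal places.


Compute eta = 0.97 + 2.77 * 3 = 9.2800.
Apply inverse link: mu = e^9.2800 = 10721.4319.

10721.4319


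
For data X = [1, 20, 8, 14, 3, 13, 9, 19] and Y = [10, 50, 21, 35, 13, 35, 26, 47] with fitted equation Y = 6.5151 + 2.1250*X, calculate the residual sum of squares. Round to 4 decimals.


Compute predicted values, then residuals = yi - yhat_i.
Residuals: [1.3599, 0.9849, -2.5151, -1.2651, 0.1099, 0.8599, 0.3599, 0.1099].
SSres = sum(residual^2) = 11.6387.

11.6387


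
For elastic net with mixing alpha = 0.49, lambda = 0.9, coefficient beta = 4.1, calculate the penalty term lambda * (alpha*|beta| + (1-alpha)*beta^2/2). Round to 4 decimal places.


alpha * |beta| = 0.49 * 4.1 = 2.0090.
(1-alpha) * beta^2/2 = 0.51 * 16.8100/2 = 4.2866.
Total = 0.9 * (2.0090 + 4.2866) = 5.6660.

5.6660


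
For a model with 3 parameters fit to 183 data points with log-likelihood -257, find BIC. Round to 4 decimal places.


Compute k*ln(n) = 3*ln(183) = 3*5.209486 = 15.628458.
Then -2*loglik = 514.
BIC = 15.628458 + 514 = 529.628458, which rounds to 529.6285.

529.6285


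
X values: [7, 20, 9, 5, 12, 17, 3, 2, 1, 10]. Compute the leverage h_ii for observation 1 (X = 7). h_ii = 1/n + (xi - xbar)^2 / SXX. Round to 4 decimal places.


Mean of X: xbar = 8.6000.
SXX = 362.4000.
For X = 7: h = 1/10 + (7 - 8.6000)^2/362.4000 = 0.1071.

0.1071


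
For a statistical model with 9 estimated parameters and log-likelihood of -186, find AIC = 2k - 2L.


AIC = 2k - 2*loglik = 2(9) - 2(-186).
= 18 + 372 = 390.

390


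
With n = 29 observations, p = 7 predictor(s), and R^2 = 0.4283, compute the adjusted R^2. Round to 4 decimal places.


Using the formula:
(1 - 0.4283) = 0.5717.
Multiply by 28/21: 0.5717 * 28 = 16.0076, then 16.0076 / 21 = 0.7623.
Adj R^2 = 1 - 0.7623 = 0.2377.

0.2377


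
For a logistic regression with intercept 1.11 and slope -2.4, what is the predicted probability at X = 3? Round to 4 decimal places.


Compute z = 1.11 + (-2.4)(3) = -6.0900.
exp(-z) = 441.4214.
P = 1/(1 + 441.4214) = 0.0023.

0.0023


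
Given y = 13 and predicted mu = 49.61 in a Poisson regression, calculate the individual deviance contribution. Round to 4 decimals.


Compute y*ln(y/mu) = 13*ln(13/49.61) = 13*-1.339243 = -17.410159.
y - mu = -36.61.
D = 2*(-17.410159 - (-36.61)) = 38.399682, which rounds to 38.3997.

38.3997


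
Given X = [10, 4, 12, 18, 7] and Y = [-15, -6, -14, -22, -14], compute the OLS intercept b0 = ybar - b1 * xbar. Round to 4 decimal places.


The slope is b1 = -0.9911.
Sample means are xbar = 10.2000 and ybar = -14.2000.
Intercept: b0 = -14.2000 - (-0.9911)(10.2000) = -4.0904.

-4.0904


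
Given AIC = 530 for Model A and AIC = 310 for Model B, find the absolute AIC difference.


Compute |530 - 310| = 220.
Model B has the smaller AIC.

220


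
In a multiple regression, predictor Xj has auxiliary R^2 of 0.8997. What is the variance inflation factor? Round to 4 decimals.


Using VIF = 1/(1 - R^2_j):
1 - 0.8997 = 0.1003.
VIF = 9.9701.

9.9701


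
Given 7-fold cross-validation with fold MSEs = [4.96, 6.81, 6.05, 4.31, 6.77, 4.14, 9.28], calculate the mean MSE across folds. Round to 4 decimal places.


Sum of fold MSEs = 42.3200.
Average = 42.3200 / 7 = 6.0457.

6.0457


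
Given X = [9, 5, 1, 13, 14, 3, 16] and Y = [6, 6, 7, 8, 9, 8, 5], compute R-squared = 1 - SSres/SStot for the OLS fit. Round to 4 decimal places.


After computing the OLS fit (b0=7.0848, b1=-0.0097):
SSres = 11.9805, SStot = 12.0000.
R^2 = 1 - 11.9805/12.0000 = 0.0016.

0.0016


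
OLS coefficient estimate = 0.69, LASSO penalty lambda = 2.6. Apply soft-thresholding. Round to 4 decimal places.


Check: |0.69| = 0.69 vs lambda = 2.6.
Since |beta| <= lambda, the coefficient is set to 0.
Soft-thresholded coefficient = 0.0000.

0.0000


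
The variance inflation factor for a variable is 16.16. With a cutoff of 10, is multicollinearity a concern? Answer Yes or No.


The threshold is 10.
VIF = 16.16 is >= 10.
Multicollinearity indication: Yes.

Yes


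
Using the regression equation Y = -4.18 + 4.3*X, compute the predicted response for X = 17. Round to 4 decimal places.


Substitute X = 17 into the equation:
Y = -4.18 + 4.3 * 17 = -4.18 + 73.1000 = 68.9200.

68.9200


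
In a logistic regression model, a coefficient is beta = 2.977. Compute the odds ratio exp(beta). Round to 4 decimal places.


Odds ratio = exp(beta) = exp(2.977).
= 19.6288.

19.6288


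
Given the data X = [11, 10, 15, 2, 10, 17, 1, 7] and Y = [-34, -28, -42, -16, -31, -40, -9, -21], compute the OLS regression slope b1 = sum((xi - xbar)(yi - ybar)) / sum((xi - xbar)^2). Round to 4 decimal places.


Calculate xbar = 9.1250, ybar = -27.6250.
S_xx = 222.8750, S_xy = -445.3750.
Using b1 = S_xy / S_xx = -445.3750 / 222.8750, we get b1 = -1.9983.

-1.9983


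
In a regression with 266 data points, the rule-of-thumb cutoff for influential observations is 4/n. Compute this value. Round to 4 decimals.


Using the rule of thumb:
Threshold = 4 / 266 = 0.0150.

0.0150


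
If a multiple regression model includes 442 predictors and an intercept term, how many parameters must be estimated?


Total coefficients = number of predictors + 1 (for the intercept).
= 442 + 1 = 443.

443


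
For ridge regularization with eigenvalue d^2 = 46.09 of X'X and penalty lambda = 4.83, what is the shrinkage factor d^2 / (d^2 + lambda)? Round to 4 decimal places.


d^2 + lambda = 46.09 + 4.83 = 50.9200.
Shrinkage factor = 46.09/50.9200 = 0.9051.

0.9051


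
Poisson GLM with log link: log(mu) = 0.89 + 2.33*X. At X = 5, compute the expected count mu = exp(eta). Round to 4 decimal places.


Linear predictor: eta = 0.89 + (2.33)(5) = 12.5400.
Expected count: mu = exp(12.5400) = 279288.3389.

279288.3389


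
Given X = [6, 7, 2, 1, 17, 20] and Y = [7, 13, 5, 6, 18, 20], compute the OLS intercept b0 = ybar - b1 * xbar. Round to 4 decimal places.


Compute b1 = 0.7898 from the OLS formula.
With xbar = 8.8333 and ybar = 11.5000, the intercept is:
b0 = 11.5000 - 0.7898 * 8.8333 = 4.5233.

4.5233


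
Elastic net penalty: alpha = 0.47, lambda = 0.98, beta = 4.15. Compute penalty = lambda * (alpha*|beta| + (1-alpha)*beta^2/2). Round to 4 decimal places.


L1 component = 0.47 * |4.15| = 1.9505.
L2 component = 0.53 * 4.15^2 / 2 = 4.5640.
Penalty = 0.98 * (1.9505 + 4.5640) = 0.98 * 6.5145 = 6.3842.

6.3842


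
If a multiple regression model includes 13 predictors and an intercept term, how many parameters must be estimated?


Total coefficients = number of predictors + 1 (for the intercept).
= 13 + 1 = 14.

14


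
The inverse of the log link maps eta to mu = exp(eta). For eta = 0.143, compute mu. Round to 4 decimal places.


Apply the inverse link:
mu = e^0.143 = 1.1537.

1.1537


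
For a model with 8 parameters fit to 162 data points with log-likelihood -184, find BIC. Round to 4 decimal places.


ln(162) = 5.087596.
k * ln(n) = 8 * 5.087596 = 40.700768.
-2L = 368.
BIC = 40.700768 + 368 = 408.700768, which rounds to 408.7008.

408.7008


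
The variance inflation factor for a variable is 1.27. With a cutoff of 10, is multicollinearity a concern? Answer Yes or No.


Check: VIF = 1.27 vs threshold = 10.
Since 1.27 < 10, the answer is No.

No


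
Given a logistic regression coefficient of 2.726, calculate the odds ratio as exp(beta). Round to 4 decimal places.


exp(2.726) = 15.2717.
So the odds ratio is 15.2717.

15.2717


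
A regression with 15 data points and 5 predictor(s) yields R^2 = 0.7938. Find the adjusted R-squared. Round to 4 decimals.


Plug in: Adj R^2 = 1 - (1 - 0.7938) * 14/9.
= 1 - 0.2062 * 14/9
= 1 - 2.8868 / 9
= 1 - 0.3208 = 0.6792.

0.6792


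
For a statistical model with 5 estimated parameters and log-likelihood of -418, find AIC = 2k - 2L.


Compute:
2k = 2*5 = 10.
-2*loglik = -2*(-418) = 836.
AIC = 10 + 836 = 846.

846


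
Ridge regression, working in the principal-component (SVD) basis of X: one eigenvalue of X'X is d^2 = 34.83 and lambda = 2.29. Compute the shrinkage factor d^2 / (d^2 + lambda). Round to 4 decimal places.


d^2 + lambda = 34.83 + 2.29 = 37.1200.
Shrinkage factor = 34.83/37.1200 = 0.9383.

0.9383


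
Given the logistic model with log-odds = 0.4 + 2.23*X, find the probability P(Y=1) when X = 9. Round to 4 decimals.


Compute z = 0.4 + (2.23)(9) = 20.4700.
exp(-z) = 0.0000.
P = 1/(1 + 0.0000) = 1.0000.

1.0000


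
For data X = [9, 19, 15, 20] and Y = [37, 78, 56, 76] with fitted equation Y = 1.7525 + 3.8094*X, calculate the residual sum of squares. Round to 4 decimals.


Compute predicted values, then residuals = yi - yhat_i.
Residuals: [0.9629, 3.8689, -2.8935, -1.9405].
SSres = sum(residual^2) = 28.0334.

28.0334


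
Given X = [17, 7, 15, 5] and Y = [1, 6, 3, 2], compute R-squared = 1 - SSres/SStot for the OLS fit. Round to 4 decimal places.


The fitted line is Y = 4.9038 + -0.1731*X.
SSres = 10.8846, SStot = 14.0000.
R^2 = 1 - SSres/SStot = 0.2225.

0.2225


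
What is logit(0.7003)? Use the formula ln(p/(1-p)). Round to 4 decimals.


1 - p = 0.2997.
p/(1-p) = 2.3367.
logit = ln(2.3367) = 0.8487.

0.8487


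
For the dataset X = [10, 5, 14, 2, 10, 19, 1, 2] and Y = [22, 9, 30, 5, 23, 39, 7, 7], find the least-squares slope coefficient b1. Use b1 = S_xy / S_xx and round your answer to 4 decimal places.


Calculate xbar = 7.8750, ybar = 17.7500.
S_xx = 294.8750, S_xy = 568.7500.
Using b1 = S_xy / S_xx = 568.7500 / 294.8750, we get b1 = 1.9288.

1.9288


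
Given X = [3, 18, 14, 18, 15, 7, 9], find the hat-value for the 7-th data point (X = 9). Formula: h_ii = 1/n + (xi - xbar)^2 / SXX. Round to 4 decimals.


Mean of X: xbar = 12.0000.
SXX = 200.0000.
For X = 9: h = 1/7 + (9 - 12.0000)^2/200.0000 = 0.1879.

0.1879


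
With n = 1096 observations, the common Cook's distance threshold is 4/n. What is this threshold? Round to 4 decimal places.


Cook's distance cutoff = 4/n = 4/1096.
= 0.0036.

0.0036


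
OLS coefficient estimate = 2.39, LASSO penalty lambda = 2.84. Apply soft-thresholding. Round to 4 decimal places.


Check: |2.39| = 2.39 vs lambda = 2.84.
Since |beta| <= lambda, the coefficient is set to 0.
Soft-thresholded coefficient = 0.0000.

0.0000


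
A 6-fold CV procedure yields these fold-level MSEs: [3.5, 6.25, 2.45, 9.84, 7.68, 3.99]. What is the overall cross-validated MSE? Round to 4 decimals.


Add all fold MSEs: 33.7100.
Divide by k = 6: 33.7100/6 = 5.6183.

5.6183


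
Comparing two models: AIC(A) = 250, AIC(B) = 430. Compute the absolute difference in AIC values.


|AIC_A - AIC_B| = |250 - 430| = 180.
Model A is preferred (lower AIC).

180


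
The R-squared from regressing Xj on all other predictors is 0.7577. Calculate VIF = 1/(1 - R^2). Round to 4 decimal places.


Denominator: 1 - 0.7577 = 0.2423.
VIF = 1 / 0.2423 = 4.1271.

4.1271


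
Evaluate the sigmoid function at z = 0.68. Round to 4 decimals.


Compute exp(-0.6800) = 0.5066.
Sigmoid = 1 / (1 + 0.5066) = 1 / 1.5066 = 0.6637.

0.6637


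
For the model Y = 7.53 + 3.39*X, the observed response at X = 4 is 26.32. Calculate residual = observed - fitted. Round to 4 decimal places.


Predicted = 7.53 + 3.39 * 4 = 21.0900.
Residual = 26.32 - 21.0900 = 5.2300.

5.2300


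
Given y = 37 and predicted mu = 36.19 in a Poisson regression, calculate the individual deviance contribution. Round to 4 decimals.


y/mu = 37/36.19 = 1.022382 (approx.), and ln(37/36.19) = 0.022135.
y * ln(y/mu) = 37 * 0.022135 = 0.818995.
y - mu = 0.81.
D = 2 * (0.818995 - 0.81) = 0.017990, which rounds to 0.0180.

0.0180


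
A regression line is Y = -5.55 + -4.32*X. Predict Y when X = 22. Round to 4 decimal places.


Predicted value:
Y = -5.55 + (-4.32)(22) = -5.55 + -95.0400 = -100.5900.

-100.5900


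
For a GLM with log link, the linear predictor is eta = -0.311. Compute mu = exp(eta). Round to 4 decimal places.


The inverse log link gives:
mu = exp(-0.311) = 0.7327.

0.7327


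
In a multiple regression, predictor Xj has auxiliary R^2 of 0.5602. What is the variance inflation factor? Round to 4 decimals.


Using VIF = 1/(1 - R^2_j):
1 - 0.5602 = 0.4398.
VIF = 2.2738.

2.2738


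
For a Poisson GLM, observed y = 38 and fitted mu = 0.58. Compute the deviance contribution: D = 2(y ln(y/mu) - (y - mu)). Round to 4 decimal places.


First: ln(38/0.58) = 4.182313.
Then: 38 * 4.182313 = 158.927894.
y - mu = 38 - 0.58 = 37.42.
D = 2(158.927894 - 37.42) = 243.015788, which rounds to 243.0158.

243.0158


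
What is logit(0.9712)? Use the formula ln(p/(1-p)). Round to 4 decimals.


The odds are p/(1-p) = 0.9712 / 0.0288 = 33.7222.
logit(p) = ln(33.7222) = 3.5182.

3.5182


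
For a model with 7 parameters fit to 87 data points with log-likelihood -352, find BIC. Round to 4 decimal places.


Compute k*ln(n) = 7*ln(87) = 7*4.465908 = 31.261356.
Then -2*loglik = 704.
BIC = 31.261356 + 704 = 735.261356, which rounds to 735.2614.

735.2614


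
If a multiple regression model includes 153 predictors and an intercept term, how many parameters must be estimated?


Including the intercept, the model has 153 predictor coefficients + 1 intercept.
Total = 154.

154


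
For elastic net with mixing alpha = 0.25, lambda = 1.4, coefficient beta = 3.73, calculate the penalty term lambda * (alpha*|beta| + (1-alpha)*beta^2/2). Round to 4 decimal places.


L1 component = 0.25 * |3.73| = 0.9325.
L2 component = 0.75 * 3.73^2 / 2 = 5.2173.
Penalty = 1.4 * (0.9325 + 5.2173) = 1.4 * 6.1498 = 8.6098.

8.6098


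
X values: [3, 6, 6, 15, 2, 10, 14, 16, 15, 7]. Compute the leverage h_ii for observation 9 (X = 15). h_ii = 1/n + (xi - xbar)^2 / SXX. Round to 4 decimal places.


n = 10, xbar = 9.4000.
SXX = sum((xi - xbar)^2) = 252.4000.
h = 1/10 + (15 - 9.4000)^2 / 252.4000 = 0.2242.

0.2242


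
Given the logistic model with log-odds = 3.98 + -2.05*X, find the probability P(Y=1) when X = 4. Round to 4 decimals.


z = 3.98 + -2.05 * 4 = -4.2200.
Sigmoid: P = 1 / (1 + exp(4.2200)) = 0.0145.

0.0145


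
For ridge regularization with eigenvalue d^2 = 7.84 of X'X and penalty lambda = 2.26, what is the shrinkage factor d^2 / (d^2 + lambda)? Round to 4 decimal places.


Compute the denominator: 7.84 + 2.26 = 10.1000.
Shrinkage factor = 7.84 / 10.1000 = 0.7762.

0.7762


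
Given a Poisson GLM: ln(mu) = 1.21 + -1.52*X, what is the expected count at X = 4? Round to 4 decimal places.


Linear predictor: eta = 1.21 + (-1.52)(4) = -4.8700.
Expected count: mu = exp(-4.8700) = 0.0077.

0.0077


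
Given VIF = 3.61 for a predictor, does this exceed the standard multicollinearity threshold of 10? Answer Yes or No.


Compare VIF = 3.61 to the threshold of 10.
3.61 < 10, so the answer is No.

No


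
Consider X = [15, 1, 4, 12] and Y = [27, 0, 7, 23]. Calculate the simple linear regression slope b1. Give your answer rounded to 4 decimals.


The sample means are xbar = 8.0000 and ybar = 14.2500.
Compute S_xx = 130.0000 and S_xy = 253.0000.
Slope b1 = S_xy / S_xx = 253.0000 / 130.0000 = 1.9462.

1.9462


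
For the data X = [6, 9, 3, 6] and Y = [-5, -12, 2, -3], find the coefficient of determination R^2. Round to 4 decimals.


Fit the OLS line: b0 = 9.5000, b1 = -2.3333.
SSres = 3.0000.
SStot = 101.0000.
R^2 = 1 - 3.0000/101.0000 = 0.9703.

0.9703


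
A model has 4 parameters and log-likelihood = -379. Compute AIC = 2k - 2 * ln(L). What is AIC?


AIC = 2k - 2*loglik = 2(4) - 2(-379).
= 8 + 758 = 766.

766


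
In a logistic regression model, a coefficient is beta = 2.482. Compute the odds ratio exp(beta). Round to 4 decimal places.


The odds ratio is computed as:
OR = e^(2.482) = 11.9652.

11.9652


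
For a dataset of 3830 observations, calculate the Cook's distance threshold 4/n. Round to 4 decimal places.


The threshold is 4/n.
4/3830 = 0.0010.

0.0010


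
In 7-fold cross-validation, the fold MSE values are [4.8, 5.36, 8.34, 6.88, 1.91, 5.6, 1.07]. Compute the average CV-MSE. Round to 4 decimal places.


Add all fold MSEs: 33.9600.
Divide by k = 7: 33.9600/7 = 4.8514.

4.8514


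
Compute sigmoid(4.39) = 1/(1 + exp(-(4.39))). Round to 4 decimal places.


First, exp(-4.3900) = 0.0124.
Then sigma(z) = 1/(1 + 0.0124) = 0.9878.

0.9878


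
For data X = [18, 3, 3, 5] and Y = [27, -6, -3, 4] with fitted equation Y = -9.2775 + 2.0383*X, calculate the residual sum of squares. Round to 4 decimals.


Predicted values from Y = -9.2775 + 2.0383*X.
Residuals: [-0.4119, -2.8374, 0.1626, 3.0860].
SSres = 17.7703.

17.7703


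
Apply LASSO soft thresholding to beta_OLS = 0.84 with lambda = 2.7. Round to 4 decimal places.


Check: |0.84| = 0.84 vs lambda = 2.7.
Since |beta| <= lambda, the coefficient is set to 0.
Soft-thresholded coefficient = 0.0000.

0.0000


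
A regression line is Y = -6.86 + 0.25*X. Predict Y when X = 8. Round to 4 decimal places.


Substitute X = 8 into the equation:
Y = -6.86 + 0.25 * 8 = -6.86 + 2.0000 = -4.8600.

-4.8600


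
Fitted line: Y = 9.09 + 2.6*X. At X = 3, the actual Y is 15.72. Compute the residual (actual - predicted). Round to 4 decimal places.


Predicted = 9.09 + 2.6 * 3 = 16.8900.
Residual = 15.72 - 16.8900 = -1.1700.

-1.1700


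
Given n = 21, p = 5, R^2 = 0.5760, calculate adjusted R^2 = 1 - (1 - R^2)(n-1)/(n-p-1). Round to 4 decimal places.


Using the formula:
(1 - 0.5760) = 0.4240.
Multiply by 20/15: 0.4240 * 20 = 8.4800, then 8.4800 / 15 = 0.5653.
Adj R^2 = 1 - 0.5653 = 0.4347.

0.4347


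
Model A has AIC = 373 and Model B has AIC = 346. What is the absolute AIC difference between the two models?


Compute |373 - 346| = 27.
Model B has the smaller AIC.

27


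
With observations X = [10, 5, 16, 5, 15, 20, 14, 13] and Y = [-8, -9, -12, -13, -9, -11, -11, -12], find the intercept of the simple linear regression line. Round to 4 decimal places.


Compute b1 = -0.0294 from the OLS formula.
With xbar = 12.2500 and ybar = -10.6250, the intercept is:
b0 = -10.6250 - -0.0294 * 12.2500 = -10.2647.

-10.2647


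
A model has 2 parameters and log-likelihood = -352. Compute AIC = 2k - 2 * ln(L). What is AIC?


AIC = 2*2 - 2*(-352).
= 4 + 704 = 708.

708


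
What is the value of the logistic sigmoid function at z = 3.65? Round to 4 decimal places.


exp(-3.6500) = 0.0260.
1 + exp(-z) = 1.0260.
sigmoid = 1/1.0260 = 0.9747.

0.9747


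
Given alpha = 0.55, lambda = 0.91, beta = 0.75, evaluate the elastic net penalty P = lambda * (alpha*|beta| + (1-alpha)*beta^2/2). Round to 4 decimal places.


Compute:
L1 = 0.55 * 0.75 = 0.4125.
L2 = 0.45 * 0.75^2 / 2 = 0.1266.
Penalty = 0.91 * (0.4125 + 0.1266) = 0.4905.

0.4905


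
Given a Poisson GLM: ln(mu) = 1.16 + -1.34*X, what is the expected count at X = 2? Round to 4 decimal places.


Linear predictor: eta = 1.16 + (-1.34)(2) = -1.5200.
Expected count: mu = exp(-1.5200) = 0.2187.

0.2187


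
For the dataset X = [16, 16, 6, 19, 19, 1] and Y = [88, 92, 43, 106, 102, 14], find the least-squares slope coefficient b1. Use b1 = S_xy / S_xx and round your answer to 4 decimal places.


The sample means are xbar = 12.8333 and ybar = 74.1667.
Compute S_xx = 282.8333 and S_xy = 1393.1667.
Slope b1 = S_xy / S_xx = 1393.1667 / 282.8333 = 4.9258.

4.9258


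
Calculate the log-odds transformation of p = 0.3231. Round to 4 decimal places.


1 - p = 0.6769.
p/(1-p) = 0.4773.
logit = ln(0.4773) = -0.7396.

-0.7396


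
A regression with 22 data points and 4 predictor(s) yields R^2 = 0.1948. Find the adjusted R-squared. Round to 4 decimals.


Plug in: Adj R^2 = 1 - (1 - 0.1948) * 21/17.
= 1 - 0.8052 * 21/17
= 1 - 16.9092 / 17
= 1 - 0.9947 = 0.0053.

0.0053


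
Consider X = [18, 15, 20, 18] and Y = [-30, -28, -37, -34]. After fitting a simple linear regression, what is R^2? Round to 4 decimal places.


The fitted line is Y = -1.2745 + -1.7451*X.
SSres = 9.9216, SStot = 48.7500.
R^2 = 1 - SSres/SStot = 0.7965.

0.7965


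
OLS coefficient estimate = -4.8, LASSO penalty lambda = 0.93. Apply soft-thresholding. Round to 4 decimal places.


|beta_OLS| = 4.8.
lambda = 0.93.
Since |beta| > lambda, coefficient = sign(beta)*(|beta| - lambda) = -3.8700.
Result = -3.8700.

-3.8700


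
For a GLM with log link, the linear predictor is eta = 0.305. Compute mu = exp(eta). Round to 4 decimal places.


mu = exp(eta) = exp(0.305).
= 1.3566.

1.3566


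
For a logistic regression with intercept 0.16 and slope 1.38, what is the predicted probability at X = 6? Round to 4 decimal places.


Compute z = 0.16 + (1.38)(6) = 8.4400.
exp(-z) = 0.0002.
P = 1/(1 + 0.0002) = 0.9998.

0.9998


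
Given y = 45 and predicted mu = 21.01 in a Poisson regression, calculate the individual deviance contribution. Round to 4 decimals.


Compute y*ln(y/mu) = 45*ln(45/21.01) = 45*0.761664 = 34.274880.
y - mu = 23.99.
D = 2*(34.274880 - (23.99)) = 20.569760, which rounds to 20.5698.

20.5698


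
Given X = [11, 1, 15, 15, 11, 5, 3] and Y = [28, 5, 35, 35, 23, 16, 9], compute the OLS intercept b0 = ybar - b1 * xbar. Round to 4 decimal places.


First find the slope: b1 = 2.0833.
Means: xbar = 8.7143, ybar = 21.5714.
b0 = ybar - b1 * xbar = 21.5714 - 2.0833 * 8.7143 = 3.4167.

3.4167


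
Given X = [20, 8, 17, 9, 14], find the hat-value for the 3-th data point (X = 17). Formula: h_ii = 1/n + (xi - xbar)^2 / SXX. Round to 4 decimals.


n = 5, xbar = 13.6000.
SXX = sum((xi - xbar)^2) = 105.2000.
h = 1/5 + (17 - 13.6000)^2 / 105.2000 = 0.3099.

0.3099


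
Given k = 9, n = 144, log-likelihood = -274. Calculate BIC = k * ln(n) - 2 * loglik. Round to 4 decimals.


k * ln(n) = 9 * ln(144) = 9 * 4.969813 = 44.728317.
-2 * loglik = -2 * (-274) = 548.
BIC = 44.728317 + 548 = 592.728317, which rounds to 592.7283.

592.7283


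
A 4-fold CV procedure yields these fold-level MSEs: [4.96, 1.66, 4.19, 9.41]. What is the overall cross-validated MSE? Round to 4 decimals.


Add all fold MSEs: 20.2200.
Divide by k = 4: 20.2200/4 = 5.0550.

5.0550


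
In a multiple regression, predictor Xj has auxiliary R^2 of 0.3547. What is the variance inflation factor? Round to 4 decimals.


Denominator: 1 - 0.3547 = 0.6453.
VIF = 1 / 0.6453 = 1.5497.

1.5497


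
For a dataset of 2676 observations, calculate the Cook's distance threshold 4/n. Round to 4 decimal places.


The threshold is 4/n.
4/2676 = 0.0015.

0.0015


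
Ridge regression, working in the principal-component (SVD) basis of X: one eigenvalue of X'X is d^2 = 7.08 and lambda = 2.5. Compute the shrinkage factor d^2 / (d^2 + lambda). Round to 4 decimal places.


Denominator = d^2 + lambda = 7.08 + 2.5 = 9.5800.
Shrinkage = 7.08 / 9.5800 = 0.7390.

0.7390


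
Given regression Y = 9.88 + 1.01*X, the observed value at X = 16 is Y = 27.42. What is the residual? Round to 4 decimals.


Fitted value at X = 16 is yhat = 9.88 + 1.01*16 = 26.0400.
Residual = 27.42 - 26.0400 = 1.3800.

1.3800


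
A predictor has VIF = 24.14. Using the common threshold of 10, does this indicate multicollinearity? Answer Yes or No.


Compare VIF = 24.14 to the threshold of 10.
24.14 >= 10, so the answer is Yes.

Yes


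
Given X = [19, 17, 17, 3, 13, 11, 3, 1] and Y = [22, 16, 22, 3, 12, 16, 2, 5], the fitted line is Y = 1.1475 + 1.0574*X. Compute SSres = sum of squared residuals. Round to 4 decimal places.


Compute predicted values, then residuals = yi - yhat_i.
Residuals: [0.7619, -3.1233, 2.8767, -1.3197, -2.8937, 3.2211, -2.3197, 2.7951].
SSres = sum(residual^2) = 52.2951.

52.2951


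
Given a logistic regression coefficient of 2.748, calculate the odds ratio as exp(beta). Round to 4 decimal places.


The odds ratio is computed as:
OR = e^(2.748) = 15.6114.

15.6114


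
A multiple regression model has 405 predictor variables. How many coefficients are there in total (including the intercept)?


Including the intercept, the model has 405 predictor coefficients + 1 intercept.
Total = 406.

406


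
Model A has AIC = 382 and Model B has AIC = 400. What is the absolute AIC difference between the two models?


Absolute difference = |382 - 400| = 18.
The model with lower AIC (A) is preferred.

18


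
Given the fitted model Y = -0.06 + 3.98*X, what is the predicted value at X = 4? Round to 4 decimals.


Predicted value:
Y = -0.06 + (3.98)(4) = -0.06 + 15.9200 = 15.8600.

15.8600


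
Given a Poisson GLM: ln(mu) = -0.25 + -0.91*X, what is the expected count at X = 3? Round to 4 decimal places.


eta = -0.25 + -0.91 * 3 = -2.9800.
mu = exp(-2.9800) = 0.0508.

0.0508


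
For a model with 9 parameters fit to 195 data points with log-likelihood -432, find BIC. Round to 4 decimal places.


ln(195) = 5.273000.
k * ln(n) = 9 * 5.273000 = 47.457000.
-2L = 864.
BIC = 47.457000 + 864 = 911.457000, which rounds to 911.4570.

911.4570


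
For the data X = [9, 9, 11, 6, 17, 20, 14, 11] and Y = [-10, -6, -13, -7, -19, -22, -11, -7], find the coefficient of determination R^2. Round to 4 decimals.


After computing the OLS fit (b0=2.0621, b1=-1.1495):
SSres = 44.1746, SStot = 240.8750.
R^2 = 1 - 44.1746/240.8750 = 0.8166.

0.8166


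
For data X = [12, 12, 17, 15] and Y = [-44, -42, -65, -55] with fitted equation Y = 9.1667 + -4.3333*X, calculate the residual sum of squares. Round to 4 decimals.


Predicted values from Y = 9.1667 + -4.3333*X.
Residuals: [-1.1671, 0.8329, -0.5006, 0.8328].
SSres = 3.0000.

3.0000


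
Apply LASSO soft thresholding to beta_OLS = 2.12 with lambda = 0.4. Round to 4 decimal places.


Absolute value: |2.12| = 2.12.
Compare to lambda = 0.4.
Since |beta| > lambda, coefficient = sign(beta)*(|beta| - lambda) = 1.7200.

1.7200


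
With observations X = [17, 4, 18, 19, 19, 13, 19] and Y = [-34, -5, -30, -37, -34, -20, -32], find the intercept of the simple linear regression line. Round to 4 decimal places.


First find the slope: b1 = -1.9883.
Means: xbar = 15.5714, ybar = -27.4286.
b0 = ybar - b1 * xbar = -27.4286 - -1.9883 * 15.5714 = 3.5327.

3.5327


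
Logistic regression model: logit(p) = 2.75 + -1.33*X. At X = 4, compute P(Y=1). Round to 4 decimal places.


Linear predictor: z = 2.75 + -1.33 * 4 = -2.5700.
P = 1/(1 + exp(2.5700)) = 1/(1 + 13.0658) = 0.0711.

0.0711


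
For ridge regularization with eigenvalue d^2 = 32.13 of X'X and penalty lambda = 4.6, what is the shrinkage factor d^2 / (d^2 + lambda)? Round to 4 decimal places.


Compute the denominator: 32.13 + 4.6 = 36.7300.
Shrinkage factor = 32.13 / 36.7300 = 0.8748.

0.8748


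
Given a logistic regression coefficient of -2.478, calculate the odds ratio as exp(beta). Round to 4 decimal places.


The odds ratio is computed as:
OR = e^(-2.478) = 0.0839.

0.0839


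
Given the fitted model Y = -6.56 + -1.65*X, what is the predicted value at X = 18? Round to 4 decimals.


Plug X = 18 into Y = -6.56 + -1.65*X:
Y = -6.56 + -29.7000 = -36.2600.

-36.2600


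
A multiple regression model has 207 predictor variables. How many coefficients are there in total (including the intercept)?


Each predictor gets one coefficient, plus one intercept.
Total parameters = 207 + 1 = 208.

208


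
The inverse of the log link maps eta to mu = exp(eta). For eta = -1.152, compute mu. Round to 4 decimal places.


The inverse log link gives:
mu = exp(-1.152) = 0.3160.

0.3160


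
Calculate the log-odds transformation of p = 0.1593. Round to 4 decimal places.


1 - p = 0.8407.
p/(1-p) = 0.1895.
logit = ln(0.1895) = -1.6634.

-1.6634


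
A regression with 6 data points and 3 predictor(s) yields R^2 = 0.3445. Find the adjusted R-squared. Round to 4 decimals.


Using the formula:
(1 - 0.3445) = 0.6555.
Multiply by 5/2: 0.6555 * 5 = 3.2775, then 3.2775 / 2 = 1.6388.
Adj R^2 = 1 - 1.6388 = -0.6388.

-0.6388


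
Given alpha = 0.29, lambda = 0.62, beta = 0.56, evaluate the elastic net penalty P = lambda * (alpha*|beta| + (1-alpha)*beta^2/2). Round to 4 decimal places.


alpha * |beta| = 0.29 * 0.56 = 0.1624.
(1-alpha) * beta^2/2 = 0.71 * 0.3136/2 = 0.1113.
Total = 0.62 * (0.1624 + 0.1113) = 0.1697.

0.1697


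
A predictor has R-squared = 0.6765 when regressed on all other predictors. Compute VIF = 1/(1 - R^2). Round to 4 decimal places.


VIF = 1 / (1 - 0.6765).
= 1 / 0.3235 = 3.0912.

3.0912


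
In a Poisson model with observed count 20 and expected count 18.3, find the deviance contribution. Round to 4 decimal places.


Compute y*ln(y/mu) = 20*ln(20/18.3) = 20*0.088831 = 1.776620.
y - mu = 1.7.
D = 2*(1.776620 - (1.7)) = 0.153240, which rounds to 0.1532.

0.1532


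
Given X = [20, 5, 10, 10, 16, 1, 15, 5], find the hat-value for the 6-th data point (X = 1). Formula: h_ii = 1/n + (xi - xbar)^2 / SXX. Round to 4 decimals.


Compute xbar = 10.2500 with n = 8 observations.
SXX = 291.5000.
Leverage = 1/8 + (1 - 10.2500)^2/291.5000 = 0.4185.

0.4185


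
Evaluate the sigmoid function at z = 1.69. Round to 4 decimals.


exp(-1.6900) = 0.1845.
1 + exp(-z) = 1.1845.
sigmoid = 1/1.1845 = 0.8442.

0.8442


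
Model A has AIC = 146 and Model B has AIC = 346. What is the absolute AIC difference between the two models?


|AIC_A - AIC_B| = |146 - 346| = 200.
Model A is preferred (lower AIC).

200


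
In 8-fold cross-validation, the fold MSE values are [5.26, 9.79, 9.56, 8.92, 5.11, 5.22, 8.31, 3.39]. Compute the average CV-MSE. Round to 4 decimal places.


Add all fold MSEs: 55.5600.
Divide by k = 8: 55.5600/8 = 6.9450.

6.9450


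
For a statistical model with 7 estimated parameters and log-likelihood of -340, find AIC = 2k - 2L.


AIC = 2k - 2*loglik = 2(7) - 2(-340).
= 14 + 680 = 694.

694


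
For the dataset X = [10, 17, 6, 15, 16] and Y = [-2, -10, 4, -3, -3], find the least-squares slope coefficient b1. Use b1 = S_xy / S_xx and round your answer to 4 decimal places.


The sample means are xbar = 12.8000 and ybar = -2.8000.
Compute S_xx = 86.8000 and S_xy = -79.8000.
Slope b1 = S_xy / S_xx = -79.8000 / 86.8000 = -0.9194.

-0.9194


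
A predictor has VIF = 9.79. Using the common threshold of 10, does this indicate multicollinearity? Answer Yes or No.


Compare VIF = 9.79 to the threshold of 10.
9.79 < 10, so the answer is No.

No


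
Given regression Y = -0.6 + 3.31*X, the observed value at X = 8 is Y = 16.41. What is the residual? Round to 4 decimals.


Compute yhat = -0.6 + (3.31)(8) = 25.8800.
Residual = actual - predicted = 16.41 - 25.8800 = -9.4700.

-9.4700


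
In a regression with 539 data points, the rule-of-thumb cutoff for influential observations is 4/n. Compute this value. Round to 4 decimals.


Cook's distance cutoff = 4/n = 4/539.
= 0.0074.

0.0074


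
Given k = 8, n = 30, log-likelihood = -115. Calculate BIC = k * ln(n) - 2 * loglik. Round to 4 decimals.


ln(30) = 3.401197.
k * ln(n) = 8 * 3.401197 = 27.209576.
-2L = 230.
BIC = 27.209576 + 230 = 257.209576, which rounds to 257.2096.

257.2096


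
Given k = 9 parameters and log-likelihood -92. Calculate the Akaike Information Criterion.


Compute:
2k = 2*9 = 18.
-2*loglik = -2*(-92) = 184.
AIC = 18 + 184 = 202.

202


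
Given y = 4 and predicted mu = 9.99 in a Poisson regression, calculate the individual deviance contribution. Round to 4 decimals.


Compute y*ln(y/mu) = 4*ln(4/9.99) = 4*-0.915290 = -3.661160.
y - mu = -5.99.
D = 2*(-3.661160 - (-5.99)) = 4.657680, which rounds to 4.6577.

4.6577


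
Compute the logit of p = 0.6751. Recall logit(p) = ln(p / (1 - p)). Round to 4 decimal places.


The odds are p/(1-p) = 0.6751 / 0.3249 = 2.0779.
logit(p) = ln(2.0779) = 0.7313.

0.7313


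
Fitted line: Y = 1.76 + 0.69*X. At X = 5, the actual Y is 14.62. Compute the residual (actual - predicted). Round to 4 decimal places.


Compute yhat = 1.76 + (0.69)(5) = 5.2100.
Residual = actual - predicted = 14.62 - 5.2100 = 9.4100.

9.4100


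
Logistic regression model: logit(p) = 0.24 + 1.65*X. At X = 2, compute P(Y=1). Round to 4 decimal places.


Linear predictor: z = 0.24 + 1.65 * 2 = 3.5400.
P = 1/(1 + exp(-3.5400)) = 1/(1 + 0.0290) = 0.9718.

0.9718


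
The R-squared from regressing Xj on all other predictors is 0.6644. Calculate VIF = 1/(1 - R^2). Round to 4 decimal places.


VIF = 1 / (1 - 0.6644).
= 1 / 0.3356 = 2.9797.

2.9797


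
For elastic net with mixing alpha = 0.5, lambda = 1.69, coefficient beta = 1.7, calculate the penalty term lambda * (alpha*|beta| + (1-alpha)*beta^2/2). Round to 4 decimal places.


L1 component = 0.5 * |1.7| = 0.8500.
L2 component = 0.5 * 1.7^2 / 2 = 0.7225.
Penalty = 1.69 * (0.8500 + 0.7225) = 1.69 * 1.5725 = 2.6575.

2.6575
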